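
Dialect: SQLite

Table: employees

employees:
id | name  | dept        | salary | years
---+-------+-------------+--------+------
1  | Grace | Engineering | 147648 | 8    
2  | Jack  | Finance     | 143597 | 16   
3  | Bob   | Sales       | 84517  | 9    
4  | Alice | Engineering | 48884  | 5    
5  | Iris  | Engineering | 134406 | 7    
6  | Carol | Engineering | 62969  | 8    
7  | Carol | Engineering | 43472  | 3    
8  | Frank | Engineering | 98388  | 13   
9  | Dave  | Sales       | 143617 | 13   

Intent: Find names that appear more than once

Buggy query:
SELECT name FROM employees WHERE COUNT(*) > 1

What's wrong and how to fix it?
Bug: WHERE can't reference COUNT(*); aggregates are computed after WHERE

Fix: GROUP BY name, then filter groups with HAVING COUNT(*) > 1

Corrected query:
SELECT name FROM employees GROUP BY name HAVING COUNT(*) > 1

Result:
name 
-----
Carol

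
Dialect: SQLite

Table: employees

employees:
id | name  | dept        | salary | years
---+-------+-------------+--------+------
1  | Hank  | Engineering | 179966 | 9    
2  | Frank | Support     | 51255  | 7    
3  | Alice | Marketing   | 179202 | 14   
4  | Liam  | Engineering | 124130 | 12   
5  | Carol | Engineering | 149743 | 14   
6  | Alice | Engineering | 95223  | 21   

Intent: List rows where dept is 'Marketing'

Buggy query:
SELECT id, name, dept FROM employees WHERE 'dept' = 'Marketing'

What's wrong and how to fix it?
Bug: Single quotes denote string literals in SQL; the column name is being compared as a constant string

Fix: Remove the quotes around the column name (or use double quotes for an identifier)

Corrected query:
SELECT id, name, dept FROM employees WHERE dept = 'Marketing'

Result:
id | name  | dept     
---+-------+----------
3  | Alice | Marketing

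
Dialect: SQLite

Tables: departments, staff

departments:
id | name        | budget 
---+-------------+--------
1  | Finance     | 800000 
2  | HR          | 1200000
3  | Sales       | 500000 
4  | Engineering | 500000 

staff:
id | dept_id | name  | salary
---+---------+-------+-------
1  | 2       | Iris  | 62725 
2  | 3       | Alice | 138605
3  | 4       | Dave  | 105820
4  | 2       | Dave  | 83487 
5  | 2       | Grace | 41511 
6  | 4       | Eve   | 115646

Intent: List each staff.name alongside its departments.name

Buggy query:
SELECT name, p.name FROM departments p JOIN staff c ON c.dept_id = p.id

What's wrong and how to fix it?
Bug: 'name' exists in both joined tables, so the database can't tell which one is meant

Fix: Prefix ambiguous columns with the table alias

Corrected query:
SELECT c.name, p.name FROM departments p JOIN staff c ON c.dept_id = p.id

Result:
name  | name       
------+------------
Iris  | HR         
Alice | Sales      
Dave  | Engineering
Dave  | HR         
Grace | HR         
Eve   | Engineering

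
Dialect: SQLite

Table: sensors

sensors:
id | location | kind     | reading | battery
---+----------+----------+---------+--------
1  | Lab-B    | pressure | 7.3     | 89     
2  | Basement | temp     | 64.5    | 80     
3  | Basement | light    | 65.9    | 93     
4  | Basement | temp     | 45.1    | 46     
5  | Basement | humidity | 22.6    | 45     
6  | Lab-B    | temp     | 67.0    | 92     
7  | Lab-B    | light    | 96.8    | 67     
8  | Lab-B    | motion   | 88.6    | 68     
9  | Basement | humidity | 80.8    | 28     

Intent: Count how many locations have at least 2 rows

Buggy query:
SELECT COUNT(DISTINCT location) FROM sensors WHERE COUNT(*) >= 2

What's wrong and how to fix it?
Bug: COUNT(*) cannot appear in WHERE; the per-group count doesn't exist yet

Fix: Group first with HAVING COUNT(*) >= 2, then COUNT the resulting groups

Corrected query:
SELECT COUNT(*) FROM (SELECT location FROM sensors GROUP BY location HAVING COUNT(*) >= 2)

Result:
COUNT(*)
--------
2       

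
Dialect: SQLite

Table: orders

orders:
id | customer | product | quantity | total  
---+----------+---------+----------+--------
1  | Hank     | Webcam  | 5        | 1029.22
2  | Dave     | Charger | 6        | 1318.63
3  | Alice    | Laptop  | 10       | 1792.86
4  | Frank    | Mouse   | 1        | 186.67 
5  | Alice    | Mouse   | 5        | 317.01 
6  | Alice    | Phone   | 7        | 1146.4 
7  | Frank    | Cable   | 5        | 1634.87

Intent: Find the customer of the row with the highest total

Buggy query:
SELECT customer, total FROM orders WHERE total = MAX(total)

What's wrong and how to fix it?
Bug: MAX(total) is an aggregate and cannot be used directly in WHERE

Fix: Use a subquery: WHERE total = (SELECT MAX(total) FROM orders)

Corrected query:
SELECT customer, total FROM orders WHERE total = (SELECT MAX(total) FROM orders)

Result:
customer | total  
---------+--------
Alice    | 1792.86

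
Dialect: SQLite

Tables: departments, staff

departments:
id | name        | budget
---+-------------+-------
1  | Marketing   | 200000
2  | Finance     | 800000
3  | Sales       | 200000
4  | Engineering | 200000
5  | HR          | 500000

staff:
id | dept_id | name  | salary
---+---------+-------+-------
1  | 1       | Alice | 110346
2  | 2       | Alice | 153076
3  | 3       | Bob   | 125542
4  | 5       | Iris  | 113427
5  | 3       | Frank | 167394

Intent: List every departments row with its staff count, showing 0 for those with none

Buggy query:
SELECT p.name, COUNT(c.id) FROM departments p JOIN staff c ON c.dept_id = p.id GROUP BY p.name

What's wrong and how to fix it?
Bug: An inner join excludes parents with zero children

Fix: Use LEFT JOIN so parents without children still appear (COUNT(c.id) gives 0)

Corrected query:
SELECT p.name, COUNT(c.id) FROM departments p LEFT JOIN staff c ON c.dept_id = p.id GROUP BY p.name

Result:
name        | COUNT(c.id)
------------+------------
Engineering | 0          
Finance     | 1          
HR          | 1          
Marketing   | 1          
Sales       | 2          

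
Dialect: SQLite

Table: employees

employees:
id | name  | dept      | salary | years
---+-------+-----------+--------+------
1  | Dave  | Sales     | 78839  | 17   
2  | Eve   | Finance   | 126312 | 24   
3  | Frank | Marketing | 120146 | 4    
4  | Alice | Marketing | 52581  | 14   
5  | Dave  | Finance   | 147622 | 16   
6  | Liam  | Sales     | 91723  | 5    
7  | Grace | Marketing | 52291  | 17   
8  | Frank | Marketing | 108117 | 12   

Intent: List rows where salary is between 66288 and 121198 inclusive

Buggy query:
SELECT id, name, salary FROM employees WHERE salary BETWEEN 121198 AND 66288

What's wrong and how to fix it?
Bug: BETWEEN expects the lower bound first; with 121198 AND 66288 the range is empty

Fix: Write BETWEEN 66288 AND 121198

Corrected query:
SELECT id, name, salary FROM employees WHERE salary BETWEEN 66288 AND 121198

Result:
id | name  | salary
---+-------+-------
1  | Dave  | 78839 
3  | Frank | 120146
6  | Liam  | 91723 
8  | Frank | 108117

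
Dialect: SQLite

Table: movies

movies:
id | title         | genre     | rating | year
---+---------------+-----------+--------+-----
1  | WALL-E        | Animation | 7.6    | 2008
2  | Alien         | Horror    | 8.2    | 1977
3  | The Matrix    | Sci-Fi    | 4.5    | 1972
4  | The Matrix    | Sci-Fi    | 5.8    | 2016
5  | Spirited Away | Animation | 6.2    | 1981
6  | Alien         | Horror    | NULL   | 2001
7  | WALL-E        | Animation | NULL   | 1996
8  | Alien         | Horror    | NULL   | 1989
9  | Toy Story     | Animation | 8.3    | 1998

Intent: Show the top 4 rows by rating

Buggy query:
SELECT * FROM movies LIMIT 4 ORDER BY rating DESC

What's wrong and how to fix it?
Bug: ORDER BY cannot follow LIMIT; LIMIT is the final clause

Fix: Sort with ORDER BY, then apply LIMIT

Corrected query:
SELECT * FROM movies ORDER BY rating DESC LIMIT 4

Result:
id | title         | genre     | rating | year
---+---------------+-----------+--------+-----
9  | Toy Story     | Animation | 8.3    | 1998
2  | Alien         | Horror    | 8.2    | 1977
1  | WALL-E        | Animation | 7.6    | 2008
5  | Spirited Away | Animation | 6.2    | 1981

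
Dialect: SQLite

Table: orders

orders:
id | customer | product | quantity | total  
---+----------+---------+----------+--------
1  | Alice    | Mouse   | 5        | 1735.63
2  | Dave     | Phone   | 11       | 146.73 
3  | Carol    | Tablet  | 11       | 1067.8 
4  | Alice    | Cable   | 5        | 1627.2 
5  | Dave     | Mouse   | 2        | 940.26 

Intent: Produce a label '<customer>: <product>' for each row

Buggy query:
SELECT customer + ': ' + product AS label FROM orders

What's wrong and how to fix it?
Bug: SQLite uses || for string concatenation; + coerces text to numbers (yielding 0)

Fix: Replace + with || to concatenate text

Corrected query:
SELECT customer || ': ' || product AS label FROM orders

Result:
label        
-------------
Alice: Mouse 
Dave: Phone  
Carol: Tablet
Alice: Cable 
Dave: Mouse  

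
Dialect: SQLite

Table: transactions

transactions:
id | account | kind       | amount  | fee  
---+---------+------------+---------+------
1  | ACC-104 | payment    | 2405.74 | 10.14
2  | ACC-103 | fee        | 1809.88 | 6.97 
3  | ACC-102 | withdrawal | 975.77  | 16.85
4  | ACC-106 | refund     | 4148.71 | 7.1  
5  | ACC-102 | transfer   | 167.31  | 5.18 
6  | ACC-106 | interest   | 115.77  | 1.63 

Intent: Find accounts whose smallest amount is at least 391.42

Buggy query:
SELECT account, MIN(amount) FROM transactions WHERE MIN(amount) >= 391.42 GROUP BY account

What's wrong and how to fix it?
Bug: Aggregates like MIN are computed per group after WHERE runs

Fix: Use HAVING for the per-group MIN condition

Corrected query:
SELECT account, MIN(amount) FROM transactions GROUP BY account HAVING MIN(amount) >= 391.42

Result:
account | MIN(amount)
--------+------------
ACC-103 | 1809.88    
ACC-104 | 2405.74    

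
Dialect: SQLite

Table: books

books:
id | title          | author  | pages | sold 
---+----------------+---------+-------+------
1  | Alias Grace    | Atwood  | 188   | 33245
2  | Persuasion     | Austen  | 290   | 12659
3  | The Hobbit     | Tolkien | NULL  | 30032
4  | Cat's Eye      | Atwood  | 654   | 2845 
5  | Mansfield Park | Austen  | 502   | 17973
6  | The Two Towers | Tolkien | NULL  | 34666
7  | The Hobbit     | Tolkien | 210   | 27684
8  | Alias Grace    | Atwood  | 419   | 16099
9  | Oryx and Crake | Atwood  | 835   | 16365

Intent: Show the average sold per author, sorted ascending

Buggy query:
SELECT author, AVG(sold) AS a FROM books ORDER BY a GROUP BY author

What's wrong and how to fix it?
Bug: ORDER BY appears before GROUP BY; SQL clause order requires GROUP BY first

Fix: Move ORDER BY to the end, after GROUP BY

Corrected query:
SELECT author, AVG(sold) AS a FROM books GROUP BY author ORDER BY a

Result:
author  | a      
--------+--------
Austen  | 15316  
Atwood  | 17138.5
Tolkien | 30794  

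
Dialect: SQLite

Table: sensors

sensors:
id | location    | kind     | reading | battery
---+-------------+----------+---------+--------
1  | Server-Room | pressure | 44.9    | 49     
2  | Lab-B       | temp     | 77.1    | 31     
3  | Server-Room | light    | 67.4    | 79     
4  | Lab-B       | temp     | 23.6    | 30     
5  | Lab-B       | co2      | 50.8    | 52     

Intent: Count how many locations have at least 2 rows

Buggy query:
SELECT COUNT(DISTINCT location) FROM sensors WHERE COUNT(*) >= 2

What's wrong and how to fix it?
Bug: WHERE filters individual rows, not groups, so a group-level COUNT is invalid there

Fix: Use a subquery that GROUPs and filters with HAVING, then count its rows

Corrected query:
SELECT COUNT(*) FROM (SELECT location FROM sensors GROUP BY location HAVING COUNT(*) >= 2)

Result:
COUNT(*)
--------
2       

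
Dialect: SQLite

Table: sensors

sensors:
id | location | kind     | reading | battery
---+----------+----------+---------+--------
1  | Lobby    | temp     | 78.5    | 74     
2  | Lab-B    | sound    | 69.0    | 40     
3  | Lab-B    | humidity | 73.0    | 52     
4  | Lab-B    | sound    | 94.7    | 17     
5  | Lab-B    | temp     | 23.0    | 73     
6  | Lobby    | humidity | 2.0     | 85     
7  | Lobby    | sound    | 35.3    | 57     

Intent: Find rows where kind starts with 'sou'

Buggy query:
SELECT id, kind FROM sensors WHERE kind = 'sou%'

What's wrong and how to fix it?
Bug: '=' compares the literal string including the % character; pattern matching needs LIKE

Fix: Use LIKE for wildcard pattern matching

Corrected query:
SELECT id, kind FROM sensors WHERE kind LIKE 'sou%'

Result:
id | kind 
---+------
2  | sound
4  | sound
7  | sound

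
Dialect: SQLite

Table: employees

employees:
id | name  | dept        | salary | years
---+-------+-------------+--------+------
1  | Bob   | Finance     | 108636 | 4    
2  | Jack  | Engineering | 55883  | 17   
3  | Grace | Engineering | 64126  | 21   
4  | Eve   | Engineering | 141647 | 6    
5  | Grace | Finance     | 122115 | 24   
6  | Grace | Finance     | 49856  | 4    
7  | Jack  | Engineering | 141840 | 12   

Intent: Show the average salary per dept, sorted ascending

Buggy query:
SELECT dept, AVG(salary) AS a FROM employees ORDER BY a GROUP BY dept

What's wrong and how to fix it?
Bug: ORDER BY appears before GROUP BY; SQL clause order requires GROUP BY first

Fix: Move ORDER BY to the end, after GROUP BY

Corrected query:
SELECT dept, AVG(salary) AS a FROM employees GROUP BY dept ORDER BY a

Result:
dept        | a           
------------+-------------
Finance     | 93535.666667
Engineering | 100874      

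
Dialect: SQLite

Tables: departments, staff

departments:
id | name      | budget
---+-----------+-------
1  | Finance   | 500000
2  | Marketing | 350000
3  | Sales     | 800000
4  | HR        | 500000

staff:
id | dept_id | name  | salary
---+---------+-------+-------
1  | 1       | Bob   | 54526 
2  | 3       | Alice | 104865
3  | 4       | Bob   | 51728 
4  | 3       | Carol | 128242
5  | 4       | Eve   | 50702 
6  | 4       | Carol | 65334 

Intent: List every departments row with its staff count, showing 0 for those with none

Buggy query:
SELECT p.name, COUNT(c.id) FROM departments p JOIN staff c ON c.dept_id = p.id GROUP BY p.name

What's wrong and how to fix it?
Bug: INNER JOIN drops departments rows that have no matching staff rows

Fix: Switch to LEFT JOIN to retain unmatched parent rows

Corrected query:
SELECT p.name, COUNT(c.id) FROM departments p LEFT JOIN staff c ON c.dept_id = p.id GROUP BY p.name

Result:
name      | COUNT(c.id)
----------+------------
Finance   | 1          
HR        | 3          
Marketing | 0          
Sales     | 2          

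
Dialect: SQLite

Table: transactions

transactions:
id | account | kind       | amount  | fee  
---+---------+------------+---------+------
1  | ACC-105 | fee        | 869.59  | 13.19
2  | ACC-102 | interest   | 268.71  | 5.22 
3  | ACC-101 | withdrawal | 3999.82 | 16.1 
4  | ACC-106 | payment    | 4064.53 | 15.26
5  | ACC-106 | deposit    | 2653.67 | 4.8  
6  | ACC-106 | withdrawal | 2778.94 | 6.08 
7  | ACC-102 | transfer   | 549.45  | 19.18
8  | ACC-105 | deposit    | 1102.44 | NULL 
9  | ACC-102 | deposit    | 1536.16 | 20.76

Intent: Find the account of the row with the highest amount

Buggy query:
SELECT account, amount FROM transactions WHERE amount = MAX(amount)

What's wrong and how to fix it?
Bug: WHERE is evaluated per row; an aggregate over the whole table isn't defined there

Fix: Wrap MAX in a scalar subquery so WHERE compares against a single value

Corrected query:
SELECT account, amount FROM transactions WHERE amount = (SELECT MAX(amount) FROM transactions)

Result:
account | amount 
--------+--------
ACC-106 | 4064.53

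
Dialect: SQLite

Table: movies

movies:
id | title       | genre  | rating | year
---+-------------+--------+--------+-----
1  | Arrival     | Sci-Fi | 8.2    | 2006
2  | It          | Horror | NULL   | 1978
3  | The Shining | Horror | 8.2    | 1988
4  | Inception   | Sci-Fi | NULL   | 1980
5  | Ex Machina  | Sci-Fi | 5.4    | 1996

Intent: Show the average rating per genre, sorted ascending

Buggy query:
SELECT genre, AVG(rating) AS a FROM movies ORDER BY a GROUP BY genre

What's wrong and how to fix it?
Bug: ORDER BY appears before GROUP BY; SQL clause order requires GROUP BY first

Fix: Move ORDER BY to the end, after GROUP BY

Corrected query:
SELECT genre, AVG(rating) AS a FROM movies GROUP BY genre ORDER BY a

Result:
genre  | a  
-------+----
Sci-Fi | 6.8
Horror | 8.2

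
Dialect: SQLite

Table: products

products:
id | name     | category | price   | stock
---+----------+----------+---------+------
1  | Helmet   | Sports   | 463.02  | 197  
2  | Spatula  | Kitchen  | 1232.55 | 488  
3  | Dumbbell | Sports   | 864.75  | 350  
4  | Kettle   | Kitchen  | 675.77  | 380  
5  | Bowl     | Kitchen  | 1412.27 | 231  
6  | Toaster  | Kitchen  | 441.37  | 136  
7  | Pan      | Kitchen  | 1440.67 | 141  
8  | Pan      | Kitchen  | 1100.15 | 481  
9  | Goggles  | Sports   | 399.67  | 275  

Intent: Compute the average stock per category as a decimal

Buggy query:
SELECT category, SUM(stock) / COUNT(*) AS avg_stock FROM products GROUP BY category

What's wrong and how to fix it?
Bug: Both operands are integers, so '/' performs integer division and truncates

Fix: Cast one side to REAL so the division keeps the fractional part

Corrected query:
SELECT category, SUM(stock) * 1.0 / COUNT(*) AS avg_stock FROM products GROUP BY category

Result:
category | avg_stock
---------+----------
Kitchen  | 309.5    
Sports   | 274      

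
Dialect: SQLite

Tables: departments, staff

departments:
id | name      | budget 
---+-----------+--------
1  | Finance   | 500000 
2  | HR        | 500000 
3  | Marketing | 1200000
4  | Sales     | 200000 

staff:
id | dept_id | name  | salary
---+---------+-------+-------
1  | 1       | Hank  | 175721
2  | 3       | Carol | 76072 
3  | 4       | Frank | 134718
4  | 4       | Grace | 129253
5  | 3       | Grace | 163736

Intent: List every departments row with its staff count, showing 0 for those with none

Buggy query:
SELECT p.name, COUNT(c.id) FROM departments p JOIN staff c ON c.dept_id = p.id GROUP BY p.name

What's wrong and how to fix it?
Bug: INNER JOIN drops departments rows that have no matching staff rows

Fix: Switch to LEFT JOIN to retain unmatched parent rows

Corrected query:
SELECT p.name, COUNT(c.id) FROM departments p LEFT JOIN staff c ON c.dept_id = p.id GROUP BY p.name

Result:
name      | COUNT(c.id)
----------+------------
Finance   | 1          
HR        | 0          
Marketing | 2          
Sales     | 2          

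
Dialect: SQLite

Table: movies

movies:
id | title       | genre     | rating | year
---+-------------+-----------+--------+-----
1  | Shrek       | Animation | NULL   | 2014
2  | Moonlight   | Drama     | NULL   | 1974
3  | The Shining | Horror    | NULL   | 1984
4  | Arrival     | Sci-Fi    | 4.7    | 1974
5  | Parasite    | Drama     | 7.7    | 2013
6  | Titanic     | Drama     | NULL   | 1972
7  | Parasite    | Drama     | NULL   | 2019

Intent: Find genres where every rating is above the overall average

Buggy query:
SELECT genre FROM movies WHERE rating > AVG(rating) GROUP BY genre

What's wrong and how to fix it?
Bug: AVG() is an aggregate; it can't sit directly in WHERE

Fix: Use a subquery for AVG and a HAVING MIN(...) filter so the condition holds for every row in the group

Corrected query:
SELECT genre FROM movies GROUP BY genre HAVING MIN(rating) > (SELECT AVG(rating) FROM movies)

Result:
genre
-----
Drama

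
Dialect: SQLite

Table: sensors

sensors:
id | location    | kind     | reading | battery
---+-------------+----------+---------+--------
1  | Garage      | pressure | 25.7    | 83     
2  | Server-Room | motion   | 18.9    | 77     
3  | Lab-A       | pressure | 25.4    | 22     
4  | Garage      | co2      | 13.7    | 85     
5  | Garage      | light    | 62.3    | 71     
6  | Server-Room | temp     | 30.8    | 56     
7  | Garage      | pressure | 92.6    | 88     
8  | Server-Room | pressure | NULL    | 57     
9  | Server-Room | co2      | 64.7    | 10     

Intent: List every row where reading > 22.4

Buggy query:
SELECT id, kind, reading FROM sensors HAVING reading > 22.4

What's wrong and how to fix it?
Bug: This is a non-aggregate query (no GROUP BY, no aggregates), so in SQLite the HAVING clause is invalid here; a row-level condition belongs in WHERE

Fix: Use WHERE for row-level filtering

Corrected query:
SELECT id, kind, reading FROM sensors WHERE reading > 22.4

Result:
id | kind     | reading
---+----------+--------
1  | pressure | 25.7   
3  | pressure | 25.4   
5  | light    | 62.3   
6  | temp     | 30.8   
7  | pressure | 92.6   
9  | co2      | 64.7   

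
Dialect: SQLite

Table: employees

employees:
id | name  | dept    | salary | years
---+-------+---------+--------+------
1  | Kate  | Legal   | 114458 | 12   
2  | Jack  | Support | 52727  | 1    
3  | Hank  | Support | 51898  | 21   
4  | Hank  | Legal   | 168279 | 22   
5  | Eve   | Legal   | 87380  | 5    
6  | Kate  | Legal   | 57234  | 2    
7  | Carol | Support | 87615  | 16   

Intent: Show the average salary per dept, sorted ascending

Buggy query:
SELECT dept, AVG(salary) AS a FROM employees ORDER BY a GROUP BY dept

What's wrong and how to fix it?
Bug: GROUP BY must precede ORDER BY

Fix: Reorder: SELECT … FROM … GROUP BY … ORDER BY …

Corrected query:
SELECT dept, AVG(salary) AS a FROM employees GROUP BY dept ORDER BY a

Result:
dept    | a        
--------+----------
Support | 64080    
Legal   | 106837.75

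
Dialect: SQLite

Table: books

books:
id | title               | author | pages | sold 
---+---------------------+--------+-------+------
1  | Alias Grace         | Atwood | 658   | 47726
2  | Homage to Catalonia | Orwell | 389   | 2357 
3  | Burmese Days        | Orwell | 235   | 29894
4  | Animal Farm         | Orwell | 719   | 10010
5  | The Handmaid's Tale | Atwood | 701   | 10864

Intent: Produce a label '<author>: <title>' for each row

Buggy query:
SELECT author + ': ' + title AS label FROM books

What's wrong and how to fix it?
Bug: '+' is numeric addition; on text columns SQLite converts them to 0 instead of concatenating

Fix: Replace + with || to concatenate text

Corrected query:
SELECT author || ': ' || title AS label FROM books

Result:
label                      
---------------------------
Atwood: Alias Grace        
Orwell: Homage to Catalonia
Orwell: Burmese Days       
Orwell: Animal Farm        
Atwood: The Handmaid's Tale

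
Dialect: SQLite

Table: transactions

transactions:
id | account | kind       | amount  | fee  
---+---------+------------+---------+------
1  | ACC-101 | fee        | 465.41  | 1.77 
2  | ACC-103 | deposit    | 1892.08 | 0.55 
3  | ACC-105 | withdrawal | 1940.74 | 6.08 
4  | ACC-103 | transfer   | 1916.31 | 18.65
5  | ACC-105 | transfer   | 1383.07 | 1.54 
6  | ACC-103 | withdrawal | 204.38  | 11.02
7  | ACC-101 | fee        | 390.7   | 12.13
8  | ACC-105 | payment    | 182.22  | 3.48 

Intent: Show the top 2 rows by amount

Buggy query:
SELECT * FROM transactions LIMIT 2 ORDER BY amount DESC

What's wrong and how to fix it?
Bug: LIMIT must come after ORDER BY

Fix: Sort with ORDER BY, then apply LIMIT

Corrected query:
SELECT * FROM transactions ORDER BY amount DESC LIMIT 2

Result:
id | account | kind       | amount  | fee  
---+---------+------------+---------+------
3  | ACC-105 | withdrawal | 1940.74 | 6.08 
4  | ACC-103 | transfer   | 1916.31 | 18.65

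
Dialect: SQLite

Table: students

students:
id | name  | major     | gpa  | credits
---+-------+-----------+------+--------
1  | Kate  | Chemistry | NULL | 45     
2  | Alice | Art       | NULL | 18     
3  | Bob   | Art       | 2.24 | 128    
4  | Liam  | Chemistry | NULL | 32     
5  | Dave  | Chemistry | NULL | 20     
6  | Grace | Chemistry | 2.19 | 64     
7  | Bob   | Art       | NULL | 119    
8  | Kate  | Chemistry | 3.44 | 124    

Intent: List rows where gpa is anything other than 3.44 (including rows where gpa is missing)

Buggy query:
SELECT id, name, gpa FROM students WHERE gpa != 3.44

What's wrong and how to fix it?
Bug: Inequality against NULL is unknown, not true; rows with NULL are dropped

Fix: Handle NULL separately with IS NULL alongside the inequality

Corrected query:
SELECT id, name, gpa FROM students WHERE gpa != 3.44 OR gpa IS NULL

Result:
id | name  | gpa 
---+-------+-----
1  | Kate  | NULL
2  | Alice | NULL
3  | Bob   | 2.24
4  | Liam  | NULL
5  | Dave  | NULL
6  | Grace | 2.19
7  | Bob   | NULL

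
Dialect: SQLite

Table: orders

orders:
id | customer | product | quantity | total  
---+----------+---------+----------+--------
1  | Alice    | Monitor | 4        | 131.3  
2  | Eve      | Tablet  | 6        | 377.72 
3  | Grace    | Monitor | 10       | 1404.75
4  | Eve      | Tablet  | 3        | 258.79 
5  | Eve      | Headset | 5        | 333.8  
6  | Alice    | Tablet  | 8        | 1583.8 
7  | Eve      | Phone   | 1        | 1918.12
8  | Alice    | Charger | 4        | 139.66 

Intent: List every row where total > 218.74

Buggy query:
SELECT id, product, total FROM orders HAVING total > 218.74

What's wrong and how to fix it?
Bug: HAVING filters the output of aggregation, but this query has no GROUP BY and no aggregate functions, so SQLite rejects it (HAVING clause on a non-aggregate query); the condition here is per row

Fix: Replace HAVING with WHERE since the condition applies to individual rows

Corrected query:
SELECT id, product, total FROM orders WHERE total > 218.74

Result:
id | product | total  
---+---------+--------
2  | Tablet  | 377.72 
3  | Monitor | 1404.75
4  | Tablet  | 258.79 
5  | Headset | 333.8  
6  | Tablet  | 1583.8 
7  | Phone   | 1918.12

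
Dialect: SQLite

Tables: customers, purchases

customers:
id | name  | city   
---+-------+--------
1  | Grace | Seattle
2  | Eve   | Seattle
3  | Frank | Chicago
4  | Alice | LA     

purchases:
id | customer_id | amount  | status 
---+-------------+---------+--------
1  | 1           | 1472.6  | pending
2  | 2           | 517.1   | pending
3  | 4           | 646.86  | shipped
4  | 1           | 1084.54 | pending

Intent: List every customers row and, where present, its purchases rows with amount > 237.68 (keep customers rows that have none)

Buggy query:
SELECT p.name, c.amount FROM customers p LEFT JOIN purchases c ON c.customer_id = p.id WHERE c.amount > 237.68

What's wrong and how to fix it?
Bug: Filtering c.amount in WHERE discards the NULL rows produced by LEFT JOIN, turning it into an inner join

Fix: Move the right-table condition into the ON clause so unmatched parents are kept

Corrected query:
SELECT p.name, c.amount FROM customers p LEFT JOIN purchases c ON c.customer_id = p.id AND c.amount > 237.68

Result:
name  | amount 
------+--------
Grace | 1084.54
Grace | 1472.6 
Eve   | 517.1  
Frank | NULL   
Alice | 646.86 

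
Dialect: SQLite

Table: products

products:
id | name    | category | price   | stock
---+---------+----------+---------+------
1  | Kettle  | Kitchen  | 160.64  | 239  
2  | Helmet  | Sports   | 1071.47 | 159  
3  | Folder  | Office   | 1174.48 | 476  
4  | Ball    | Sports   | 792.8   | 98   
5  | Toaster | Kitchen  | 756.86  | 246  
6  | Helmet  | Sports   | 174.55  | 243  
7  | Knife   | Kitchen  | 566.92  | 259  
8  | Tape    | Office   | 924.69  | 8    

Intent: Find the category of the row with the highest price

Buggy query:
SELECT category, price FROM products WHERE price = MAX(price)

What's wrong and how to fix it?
Bug: WHERE is evaluated per row; an aggregate over the whole table isn't defined there

Fix: Use a subquery: WHERE price = (SELECT MAX(price) FROM products)

Corrected query:
SELECT category, price FROM products WHERE price = (SELECT MAX(price) FROM products)

Result:
category | price  
---------+--------
Office   | 1174.48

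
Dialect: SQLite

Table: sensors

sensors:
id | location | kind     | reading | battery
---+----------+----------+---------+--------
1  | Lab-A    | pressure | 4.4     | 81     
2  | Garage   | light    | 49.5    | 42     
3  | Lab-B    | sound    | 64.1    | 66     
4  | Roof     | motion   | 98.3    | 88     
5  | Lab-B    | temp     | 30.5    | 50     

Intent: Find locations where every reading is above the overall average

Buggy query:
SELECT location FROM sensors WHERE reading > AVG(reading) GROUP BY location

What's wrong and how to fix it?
Bug: WHERE evaluates per row before aggregation, so AVG() is unavailable

Fix: Compute the overall average in a scalar subquery and compare each group's MIN against it in HAVING

Corrected query:
SELECT location FROM sensors GROUP BY location HAVING MIN(reading) > (SELECT AVG(reading) FROM sensors)

Result:
location
--------
Garage  
Roof    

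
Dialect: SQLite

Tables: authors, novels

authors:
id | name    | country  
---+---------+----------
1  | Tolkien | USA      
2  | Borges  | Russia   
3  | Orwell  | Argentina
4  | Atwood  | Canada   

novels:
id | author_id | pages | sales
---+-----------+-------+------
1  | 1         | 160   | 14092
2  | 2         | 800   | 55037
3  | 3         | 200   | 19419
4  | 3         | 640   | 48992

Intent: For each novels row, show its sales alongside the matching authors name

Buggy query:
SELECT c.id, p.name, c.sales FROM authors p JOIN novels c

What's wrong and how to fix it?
Bug: JOIN with no ON clause produces a cartesian product; every novels row pairs with every authors row

Fix: Specify the join condition linking the foreign key to the parent id

Corrected query:
SELECT c.id, p.name, c.sales FROM authors p JOIN novels c ON c.author_id = p.id

Result:
id | name    | sales
---+---------+------
1  | Tolkien | 14092
2  | Borges  | 55037
3  | Orwell  | 19419
4  | Orwell  | 48992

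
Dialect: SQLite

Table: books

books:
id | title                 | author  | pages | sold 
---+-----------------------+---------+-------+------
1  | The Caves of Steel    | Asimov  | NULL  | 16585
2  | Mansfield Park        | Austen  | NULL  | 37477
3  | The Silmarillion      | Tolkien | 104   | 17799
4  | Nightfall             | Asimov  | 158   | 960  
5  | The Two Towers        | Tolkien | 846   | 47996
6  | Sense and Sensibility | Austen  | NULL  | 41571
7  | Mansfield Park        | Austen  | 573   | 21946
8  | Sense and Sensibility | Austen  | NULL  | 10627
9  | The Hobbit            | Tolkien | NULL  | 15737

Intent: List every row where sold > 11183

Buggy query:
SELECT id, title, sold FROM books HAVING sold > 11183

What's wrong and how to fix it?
Bug: HAVING filters the output of aggregation, but this query has no GROUP BY and no aggregate functions, so SQLite rejects it (HAVING clause on a non-aggregate query); the condition here is per row

Fix: Use WHERE for row-level filtering

Corrected query:
SELECT id, title, sold FROM books WHERE sold > 11183

Result:
id | title                 | sold 
---+-----------------------+------
1  | The Caves of Steel    | 16585
2  | Mansfield Park        | 37477
3  | The Silmarillion      | 17799
5  | The Two Towers        | 47996
6  | Sense and Sensibility | 41571
7  | Mansfield Park        | 21946
9  | The Hobbit            | 15737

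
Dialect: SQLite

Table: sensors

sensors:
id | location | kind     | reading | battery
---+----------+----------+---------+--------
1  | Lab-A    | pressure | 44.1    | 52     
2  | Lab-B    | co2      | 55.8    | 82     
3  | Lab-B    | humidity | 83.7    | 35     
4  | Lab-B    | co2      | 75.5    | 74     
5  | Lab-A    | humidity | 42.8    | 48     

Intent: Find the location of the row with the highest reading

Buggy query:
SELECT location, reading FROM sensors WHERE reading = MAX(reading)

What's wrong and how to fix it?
Bug: WHERE is evaluated per row; an aggregate over the whole table isn't defined there

Fix: Wrap MAX in a scalar subquery so WHERE compares against a single value

Corrected query:
SELECT location, reading FROM sensors WHERE reading = (SELECT MAX(reading) FROM sensors)

Result:
location | reading
---------+--------
Lab-B    | 83.7   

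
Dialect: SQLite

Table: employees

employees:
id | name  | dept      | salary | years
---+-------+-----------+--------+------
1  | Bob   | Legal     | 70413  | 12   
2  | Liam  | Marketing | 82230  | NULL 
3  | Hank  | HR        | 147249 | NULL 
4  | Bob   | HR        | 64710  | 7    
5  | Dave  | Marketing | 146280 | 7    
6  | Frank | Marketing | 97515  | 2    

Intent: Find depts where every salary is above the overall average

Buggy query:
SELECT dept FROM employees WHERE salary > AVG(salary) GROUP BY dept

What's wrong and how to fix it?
Bug: WHERE evaluates per row before aggregation, so AVG() is unavailable

Fix: Compute the overall average in a scalar subquery and compare each group's MIN against it in HAVING

Corrected query:
SELECT dept FROM employees GROUP BY dept HAVING MIN(salary) > (SELECT AVG(salary) FROM employees)

Result:
(no rows)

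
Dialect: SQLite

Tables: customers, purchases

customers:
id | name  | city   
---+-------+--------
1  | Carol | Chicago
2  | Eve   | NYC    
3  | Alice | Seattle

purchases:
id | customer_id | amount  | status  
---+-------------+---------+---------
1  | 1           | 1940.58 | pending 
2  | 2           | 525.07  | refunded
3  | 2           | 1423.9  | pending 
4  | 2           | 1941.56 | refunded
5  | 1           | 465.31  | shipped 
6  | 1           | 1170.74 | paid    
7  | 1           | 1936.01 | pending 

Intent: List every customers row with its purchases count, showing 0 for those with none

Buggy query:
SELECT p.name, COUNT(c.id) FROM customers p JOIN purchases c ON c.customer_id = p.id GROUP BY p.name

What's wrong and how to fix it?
Bug: INNER JOIN drops customers rows that have no matching purchases rows

Fix: Switch to LEFT JOIN to retain unmatched parent rows

Corrected query:
SELECT p.name, COUNT(c.id) FROM customers p LEFT JOIN purchases c ON c.customer_id = p.id GROUP BY p.name

Result:
name  | COUNT(c.id)
------+------------
Alice | 0          
Carol | 4          
Eve   | 3          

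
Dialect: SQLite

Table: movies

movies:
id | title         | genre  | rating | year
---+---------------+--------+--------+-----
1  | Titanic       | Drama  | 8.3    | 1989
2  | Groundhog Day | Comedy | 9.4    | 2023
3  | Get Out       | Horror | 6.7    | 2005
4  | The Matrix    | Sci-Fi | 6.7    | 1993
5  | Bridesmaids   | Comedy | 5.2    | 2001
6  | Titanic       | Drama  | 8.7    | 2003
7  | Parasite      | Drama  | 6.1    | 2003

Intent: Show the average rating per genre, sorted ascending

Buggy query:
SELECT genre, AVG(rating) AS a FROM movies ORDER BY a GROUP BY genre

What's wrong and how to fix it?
Bug: ORDER BY appears before GROUP BY; SQL clause order requires GROUP BY first

Fix: Reorder: SELECT … FROM … GROUP BY … ORDER BY …

Corrected query:
SELECT genre, AVG(rating) AS a FROM movies GROUP BY genre ORDER BY a

Result:
genre  | a  
-------+----
Horror | 6.7
Sci-Fi | 6.7
Comedy | 7.3
Drama  | 7.7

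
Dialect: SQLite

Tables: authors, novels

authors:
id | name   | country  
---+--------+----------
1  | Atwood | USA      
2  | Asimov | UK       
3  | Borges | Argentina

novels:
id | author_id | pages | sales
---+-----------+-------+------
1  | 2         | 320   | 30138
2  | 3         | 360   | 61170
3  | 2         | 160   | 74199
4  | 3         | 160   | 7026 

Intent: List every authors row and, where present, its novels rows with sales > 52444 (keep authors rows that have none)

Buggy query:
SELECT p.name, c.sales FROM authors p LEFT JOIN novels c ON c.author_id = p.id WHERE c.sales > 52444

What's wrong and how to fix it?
Bug: A WHERE condition on the right-hand table after LEFT JOIN drops unmatched parents

Fix: Put 'c.sales > 52444' in the JOIN's ON clause instead of WHERE

Corrected query:
SELECT p.name, c.sales FROM authors p LEFT JOIN novels c ON c.author_id = p.id AND c.sales > 52444

Result:
name   | sales
-------+------
Atwood | NULL 
Asimov | 74199
Borges | 61170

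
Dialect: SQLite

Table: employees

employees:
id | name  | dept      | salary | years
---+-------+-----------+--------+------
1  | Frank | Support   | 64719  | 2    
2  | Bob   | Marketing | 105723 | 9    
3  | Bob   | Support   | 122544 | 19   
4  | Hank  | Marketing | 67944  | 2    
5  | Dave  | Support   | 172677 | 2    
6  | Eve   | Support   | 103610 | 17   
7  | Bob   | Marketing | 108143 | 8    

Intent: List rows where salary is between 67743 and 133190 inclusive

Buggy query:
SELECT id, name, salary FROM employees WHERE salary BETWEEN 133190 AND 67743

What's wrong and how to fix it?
Bug: The bounds are reversed; BETWEEN a AND b requires a <= b to match anything

Fix: Write BETWEEN 67743 AND 133190

Corrected query:
SELECT id, name, salary FROM employees WHERE salary BETWEEN 67743 AND 133190

Result:
id | name | salary
---+------+-------
2  | Bob  | 105723
3  | Bob  | 122544
4  | Hank | 67944 
6  | Eve  | 103610
7  | Bob  | 108143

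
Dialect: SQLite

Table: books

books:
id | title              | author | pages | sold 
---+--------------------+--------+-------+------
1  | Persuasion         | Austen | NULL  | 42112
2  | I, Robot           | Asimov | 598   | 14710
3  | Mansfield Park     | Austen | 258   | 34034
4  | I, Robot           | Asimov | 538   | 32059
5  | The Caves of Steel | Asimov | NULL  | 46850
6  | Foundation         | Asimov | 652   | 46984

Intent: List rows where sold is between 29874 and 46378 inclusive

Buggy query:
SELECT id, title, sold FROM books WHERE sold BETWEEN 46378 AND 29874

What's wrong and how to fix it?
Bug: BETWEEN expects the lower bound first; with 46378 AND 29874 the range is empty

Fix: Swap the bounds so the smaller value comes first

Corrected query:
SELECT id, title, sold FROM books WHERE sold BETWEEN 29874 AND 46378

Result:
id | title          | sold 
---+----------------+------
1  | Persuasion     | 42112
3  | Mansfield Park | 34034
4  | I, Robot       | 32059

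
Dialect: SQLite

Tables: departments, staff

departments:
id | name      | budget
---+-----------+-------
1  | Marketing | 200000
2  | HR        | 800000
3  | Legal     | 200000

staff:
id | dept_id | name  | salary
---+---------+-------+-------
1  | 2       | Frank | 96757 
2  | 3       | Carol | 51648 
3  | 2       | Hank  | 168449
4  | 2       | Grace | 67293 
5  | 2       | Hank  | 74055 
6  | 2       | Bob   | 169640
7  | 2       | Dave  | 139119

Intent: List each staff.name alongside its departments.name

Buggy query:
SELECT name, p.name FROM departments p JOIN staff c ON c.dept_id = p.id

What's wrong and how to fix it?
Bug: 'name' exists in both joined tables, so the database can't tell which one is meant

Fix: Prefix ambiguous columns with the table alias

Corrected query:
SELECT c.name, p.name FROM departments p JOIN staff c ON c.dept_id = p.id

Result:
name  | name 
------+------
Frank | HR   
Carol | Legal
Hank  | HR   
Grace | HR   
Hank  | HR   
Bob   | HR   
Dave  | HR   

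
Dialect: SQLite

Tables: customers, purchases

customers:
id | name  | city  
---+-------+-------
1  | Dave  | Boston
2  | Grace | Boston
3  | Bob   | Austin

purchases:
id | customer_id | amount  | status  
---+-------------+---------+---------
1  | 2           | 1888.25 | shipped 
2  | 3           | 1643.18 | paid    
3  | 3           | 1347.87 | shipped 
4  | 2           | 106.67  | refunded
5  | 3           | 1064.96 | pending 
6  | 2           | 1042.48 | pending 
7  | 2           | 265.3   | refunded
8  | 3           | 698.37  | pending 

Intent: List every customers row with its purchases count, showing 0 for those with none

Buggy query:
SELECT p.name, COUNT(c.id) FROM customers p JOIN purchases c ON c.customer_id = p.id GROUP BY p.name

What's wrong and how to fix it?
Bug: An inner join excludes parents with zero children

Fix: Switch to LEFT JOIN to retain unmatched parent rows

Corrected query:
SELECT p.name, COUNT(c.id) FROM customers p LEFT JOIN purchases c ON c.customer_id = p.id GROUP BY p.name

Result:
name  | COUNT(c.id)
------+------------
Bob   | 4          
Dave  | 0          
Grace | 4          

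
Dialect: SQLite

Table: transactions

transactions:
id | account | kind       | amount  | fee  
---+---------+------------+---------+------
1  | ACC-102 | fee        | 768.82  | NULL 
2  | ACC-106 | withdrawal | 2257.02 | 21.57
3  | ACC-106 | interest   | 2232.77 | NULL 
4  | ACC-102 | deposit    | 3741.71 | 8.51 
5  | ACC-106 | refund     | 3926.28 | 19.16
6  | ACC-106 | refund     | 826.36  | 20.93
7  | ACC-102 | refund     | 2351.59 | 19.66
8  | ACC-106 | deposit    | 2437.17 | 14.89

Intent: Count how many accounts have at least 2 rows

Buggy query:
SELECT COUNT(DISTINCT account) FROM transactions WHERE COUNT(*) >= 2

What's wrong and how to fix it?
Bug: COUNT(*) cannot appear in WHERE; the per-group count doesn't exist yet

Fix: Group first with HAVING COUNT(*) >= 2, then COUNT the resulting groups

Corrected query:
SELECT COUNT(*) FROM (SELECT account FROM transactions GROUP BY account HAVING COUNT(*) >= 2)

Result:
COUNT(*)
--------
2       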